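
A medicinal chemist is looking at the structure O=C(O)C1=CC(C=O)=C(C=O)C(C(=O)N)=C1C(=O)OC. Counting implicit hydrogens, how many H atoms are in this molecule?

Walk through each heavy atom and fill implicit hydrogens from standard valence (C 4, N 3, O 2, S 2, halogen 1):
  atom 1: O, bond orders sum to 2 (valence 2) → 0 H
  atom 2: C, bond orders sum to 4 (valence 4) → 0 H
  atom 3: O, bond orders sum to 1 (valence 2) → 1 H
  atom 4: C, bond orders sum to 4 (valence 4) → 0 H
  atom 5: C, bond orders sum to 3 (valence 4) → 1 H
  atom 6: C, bond orders sum to 4 (valence 4) → 0 H
  atom 7: C, bond orders sum to 3 (valence 4) → 1 H
  atom 8: O, bond orders sum to 2 (valence 2) → 0 H
  atom 9: C, bond orders sum to 4 (valence 4) → 0 H
  atom 10: C, bond orders sum to 3 (valence 4) → 1 H
  atom 11: O, bond orders sum to 2 (valence 2) → 0 H
  atom 12: C, bond orders sum to 4 (valence 4) → 0 H
  atom 13: C, bond orders sum to 4 (valence 4) → 0 H
  atom 14: O, bond orders sum to 2 (valence 2) → 0 H
  atom 15: N, bond orders sum to 1 (valence 3) → 2 H
  atom 16: C, bond orders sum to 4 (valence 4) → 0 H
  atom 17: C, bond orders sum to 4 (valence 4) → 0 H
  atom 18: O, bond orders sum to 2 (valence 2) → 0 H
  atom 19: O, bond orders sum to 2 (valence 2) → 0 H
  atom 20: C, bond orders sum to 1 (valence 4) → 3 H
Total hydrogens: 9.

9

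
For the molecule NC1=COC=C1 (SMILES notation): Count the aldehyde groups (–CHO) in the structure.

0

Scan the SMILES for the aldehyde motif — none present.
Groups that are present: 1 primary amine.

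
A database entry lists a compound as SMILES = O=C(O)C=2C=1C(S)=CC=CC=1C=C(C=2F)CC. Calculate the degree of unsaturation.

8

Degree of unsaturation = (number of rings) + (number of π bonds).
Ring closures in the SMILES: 2.
π bonds: 6 double bonds (each 1 DoU) → 6 DoU from unsaturation.
Total DoU = 2 + 6 = 8.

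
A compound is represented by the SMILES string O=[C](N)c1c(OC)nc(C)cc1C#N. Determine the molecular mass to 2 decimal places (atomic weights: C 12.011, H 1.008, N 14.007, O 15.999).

First, the molecular formula is C9H9N3O2 (counting implicit H from valence).
  C: 9 × 12.011 = 108.099
  H: 9 × 1.008 = 9.072
  N: 3 × 14.007 = 42.021
  O: 2 × 15.999 = 31.998
Sum: 9×12.011 + 9×1.008 + 3×14.007 + 2×15.999 = 191.190 → 191.19 g/mol.

191.19 g/mol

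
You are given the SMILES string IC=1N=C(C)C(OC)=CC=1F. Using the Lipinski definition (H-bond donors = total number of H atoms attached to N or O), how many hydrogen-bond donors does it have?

Donors: find every N or O and count the H atoms it carries.
  atom 3 (N): bond orders sum to 3 → 0 H
  atom 7 (O): bond orders sum to 2 → 0 H
Lipinski HBD = 0.

0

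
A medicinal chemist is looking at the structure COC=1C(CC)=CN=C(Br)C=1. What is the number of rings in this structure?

1

In SMILES, each pair of matching ring-closure digits denotes one ring-closing bond; the number of such bonds equals the number of independent rings.
Ring-closure bonds here: 1.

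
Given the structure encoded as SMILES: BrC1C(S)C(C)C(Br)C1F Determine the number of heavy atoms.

10

Every atom symbol written in the SMILES (organic subset) is one heavy atom; implicit H are not written.
Heavy atoms by element → Br:2, C:6, F:1, S:1.
Total: 10.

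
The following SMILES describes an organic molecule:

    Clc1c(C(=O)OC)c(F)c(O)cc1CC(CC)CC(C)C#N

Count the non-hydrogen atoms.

22

Every atom symbol written in the SMILES (organic subset) is one heavy atom; implicit H are not written.
Heavy atoms by element → C:16, Cl:1, F:1, N:1, O:3.
Total: 22.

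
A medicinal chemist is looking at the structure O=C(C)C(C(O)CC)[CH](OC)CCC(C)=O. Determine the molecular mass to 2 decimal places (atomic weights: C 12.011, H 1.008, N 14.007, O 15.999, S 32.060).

First, the molecular formula is C12H22O4 (counting implicit H from valence).
  C: 12 × 12.011 = 144.132
  H: 22 × 1.008 = 22.176
  O: 4 × 15.999 = 63.996
Sum: 12×12.011 + 22×1.008 + 4×15.999 = 230.304 → 230.30 g/mol.

230.30 g/mol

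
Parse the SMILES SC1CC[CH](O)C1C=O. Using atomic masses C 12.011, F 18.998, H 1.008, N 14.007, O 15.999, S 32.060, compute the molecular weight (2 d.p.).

First, the molecular formula is C6H10O2S (counting implicit H from valence).
  C: 6 × 12.011 = 72.066
  H: 10 × 1.008 = 10.080
  O: 2 × 15.999 = 31.998
  S: 1 × 32.060 = 32.060
Sum: 6×12.011 + 10×1.008 + 2×15.999 + 1×32.060 = 146.204 → 146.20 g/mol.

146.20 g/mol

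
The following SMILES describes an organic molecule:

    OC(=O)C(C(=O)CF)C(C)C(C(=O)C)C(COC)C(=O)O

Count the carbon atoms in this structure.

Count every carbon token in the SMILES (each C, including those in ring-closure positions and inside branches).
Carbon count: 13.

13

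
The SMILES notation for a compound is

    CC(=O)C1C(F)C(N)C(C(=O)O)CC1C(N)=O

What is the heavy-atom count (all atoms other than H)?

Every atom symbol written in the SMILES (organic subset) is one heavy atom; implicit H are not written.
Heavy atoms by element → C:10, F:1, N:2, O:4.
Total: 17.

17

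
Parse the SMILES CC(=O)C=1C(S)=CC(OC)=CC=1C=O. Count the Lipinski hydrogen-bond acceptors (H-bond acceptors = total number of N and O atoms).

N atoms: 0; O atoms: 3.
Lipinski HBA = 0 + 3 = 3.

3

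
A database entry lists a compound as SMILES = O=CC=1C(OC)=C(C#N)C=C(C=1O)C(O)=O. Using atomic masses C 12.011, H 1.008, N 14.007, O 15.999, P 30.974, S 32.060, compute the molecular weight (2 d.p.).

221.17 g/mol

First, the molecular formula is C10H7NO5 (counting implicit H from valence).
  C: 10 × 12.011 = 120.110
  H: 7 × 1.008 = 7.056
  N: 1 × 14.007 = 14.007
  O: 5 × 15.999 = 79.995
Sum: 10×12.011 + 7×1.008 + 1×14.007 + 5×15.999 = 221.168 → 221.17 g/mol.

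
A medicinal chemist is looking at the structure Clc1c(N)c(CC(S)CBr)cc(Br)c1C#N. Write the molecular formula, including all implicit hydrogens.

C10H9Br2ClN2S

Walk through each heavy atom and fill implicit hydrogens from standard valence (C 4, N 3, O 2, S 2, halogen 1); for lowercase aromatic atoms, an aromatic c carries 1 H when it has two neighbours and 0 H with three, and aromatic n carries 0 H:
  atom 1: Cl (halogen, monovalent) → 0 H
  atom 2: aromatic c, 3 neighbours → 0 H
  atom 3: aromatic c, 3 neighbours → 0 H
  atom 4: N, bond orders sum to 1 (valence 3) → 2 H
  atom 5: aromatic c, 3 neighbours → 0 H
  atom 6: C, bond orders sum to 2 (valence 4) → 2 H
  atom 7: C, bond orders sum to 3 (valence 4) → 1 H
  atom 8: S, bond orders sum to 1 (valence 2) → 1 H
  atom 9: C, bond orders sum to 2 (valence 4) → 2 H
  atom 10: Br (halogen, monovalent) → 0 H
  atom 11: aromatic c, 2 neighbours → 1 H
  atom 12: aromatic c, 3 neighbours → 0 H
  atom 13: Br (halogen, monovalent) → 0 H
  atom 14: aromatic c, 3 neighbours → 0 H
  atom 15: C, bond orders sum to 4 (valence 4) → 0 H
  atom 16: N, bond orders sum to 3 (valence 3) → 0 H
Totals → C:10, H:9, Br:2, Cl:1, N:2, S:1.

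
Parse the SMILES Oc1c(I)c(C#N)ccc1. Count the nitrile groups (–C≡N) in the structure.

The nitrile motif appears at heavy-atom position 6 in the SMILES.
Other groups present: 1 hydroxyl.
Nitrile count: 1.

1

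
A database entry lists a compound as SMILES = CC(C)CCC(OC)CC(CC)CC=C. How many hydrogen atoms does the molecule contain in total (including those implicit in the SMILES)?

Walk through each heavy atom and fill implicit hydrogens from standard valence (C 4, N 3, O 2, S 2, halogen 1):
  atom 1: C, bond orders sum to 1 (valence 4) → 3 H
  atom 2: C, bond orders sum to 3 (valence 4) → 1 H
  atom 3: C, bond orders sum to 1 (valence 4) → 3 H
  atom 4: C, bond orders sum to 2 (valence 4) → 2 H
  atom 5: C, bond orders sum to 2 (valence 4) → 2 H
  atom 6: C, bond orders sum to 3 (valence 4) → 1 H
  atom 7: O, bond orders sum to 2 (valence 2) → 0 H
  atom 8: C, bond orders sum to 1 (valence 4) → 3 H
  atom 9: C, bond orders sum to 2 (valence 4) → 2 H
  atom 10: C, bond orders sum to 3 (valence 4) → 1 H
  atom 11: C, bond orders sum to 2 (valence 4) → 2 H
  atom 12: C, bond orders sum to 1 (valence 4) → 3 H
  atom 13: C, bond orders sum to 2 (valence 4) → 2 H
  atom 14: C, bond orders sum to 3 (valence 4) → 1 H
  atom 15: C, bond orders sum to 2 (valence 4) → 2 H
Total hydrogens: 28.

28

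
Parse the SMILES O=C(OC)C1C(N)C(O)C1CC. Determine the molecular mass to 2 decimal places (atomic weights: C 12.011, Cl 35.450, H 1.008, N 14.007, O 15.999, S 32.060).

First, the molecular formula is C8H15NO3 (counting implicit H from valence).
  C: 8 × 12.011 = 96.088
  H: 15 × 1.008 = 15.120
  N: 1 × 14.007 = 14.007
  O: 3 × 15.999 = 47.997
Sum: 8×12.011 + 15×1.008 + 1×14.007 + 3×15.999 = 173.212 → 173.21 g/mol.

173.21 g/mol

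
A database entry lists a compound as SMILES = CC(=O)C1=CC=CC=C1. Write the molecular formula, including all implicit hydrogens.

Walk through each heavy atom and fill implicit hydrogens from standard valence (C 4, N 3, O 2, S 2, halogen 1):
  atom 1: C, bond orders sum to 1 (valence 4) → 3 H
  atom 2: C, bond orders sum to 4 (valence 4) → 0 H
  atom 3: O, bond orders sum to 2 (valence 2) → 0 H
  atom 4: C, bond orders sum to 4 (valence 4) → 0 H
  atom 5: C, bond orders sum to 3 (valence 4) → 1 H
  atom 6: C, bond orders sum to 3 (valence 4) → 1 H
  atom 7: C, bond orders sum to 3 (valence 4) → 1 H
  atom 8: C, bond orders sum to 3 (valence 4) → 1 H
  atom 9: C, bond orders sum to 3 (valence 4) → 1 H
Totals → C:8, H:8, O:1.
In Hill order: C8H8O.

C8H8O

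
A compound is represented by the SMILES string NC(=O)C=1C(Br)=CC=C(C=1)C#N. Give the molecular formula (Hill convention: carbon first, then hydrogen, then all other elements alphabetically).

C8H5BrN2O

Walk through each heavy atom and fill implicit hydrogens from standard valence (C 4, N 3, O 2, S 2, halogen 1):
  atom 1: N, bond orders sum to 1 (valence 3) → 2 H
  atom 2: C, bond orders sum to 4 (valence 4) → 0 H
  atom 3: O, bond orders sum to 2 (valence 2) → 0 H
  atom 4: C, bond orders sum to 4 (valence 4) → 0 H
  atom 5: C, bond orders sum to 4 (valence 4) → 0 H
  atom 6: Br (halogen, monovalent) → 0 H
  atom 7: C, bond orders sum to 3 (valence 4) → 1 H
  atom 8: C, bond orders sum to 3 (valence 4) → 1 H
  atom 9: C, bond orders sum to 4 (valence 4) → 0 H
  atom 10: C, bond orders sum to 3 (valence 4) → 1 H
  atom 11: C, bond orders sum to 4 (valence 4) → 0 H
  atom 12: N, bond orders sum to 3 (valence 3) → 0 H
Totals → C:8, H:5, Br:1, N:2, O:1.
In Hill order: C8H5BrN2O.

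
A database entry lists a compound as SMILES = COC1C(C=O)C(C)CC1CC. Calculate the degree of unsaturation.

Molecular formula: C10H18O2.
DoU = (2C + 2 + N − H − X) / 2, where X is the halogen count and O/S are ignored.
    = (2·10 + 2 + 0 − 18 − 0) / 2 = 4 / 2 = 2.

2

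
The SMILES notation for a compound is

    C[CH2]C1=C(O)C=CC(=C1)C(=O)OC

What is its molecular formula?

Walk through each heavy atom and fill implicit hydrogens from standard valence (C 4, N 3, O 2, S 2, halogen 1):
  atom 1: C, bond orders sum to 1 (valence 4) → 3 H
  atom 2: C with explicit H count 2
  atom 3: C, bond orders sum to 4 (valence 4) → 0 H
  atom 4: C, bond orders sum to 4 (valence 4) → 0 H
  atom 5: O, bond orders sum to 1 (valence 2) → 1 H
  atom 6: C, bond orders sum to 3 (valence 4) → 1 H
  atom 7: C, bond orders sum to 3 (valence 4) → 1 H
  atom 8: C, bond orders sum to 4 (valence 4) → 0 H
  atom 9: C, bond orders sum to 3 (valence 4) → 1 H
  atom 10: C, bond orders sum to 4 (valence 4) → 0 H
  atom 11: O, bond orders sum to 2 (valence 2) → 0 H
  atom 12: O, bond orders sum to 2 (valence 2) → 0 H
  atom 13: C, bond orders sum to 1 (valence 4) → 3 H
Totals → C:10, H:12, O:3.

C10H12O3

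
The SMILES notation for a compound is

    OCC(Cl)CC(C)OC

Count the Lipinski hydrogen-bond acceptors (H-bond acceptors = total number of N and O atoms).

N atoms: 0; O atoms: 2.
Lipinski HBA = 0 + 2 = 2.

2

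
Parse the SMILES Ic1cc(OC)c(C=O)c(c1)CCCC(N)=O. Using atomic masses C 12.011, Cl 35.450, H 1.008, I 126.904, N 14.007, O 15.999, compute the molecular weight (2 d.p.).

347.15 g/mol

First, the molecular formula is C12H14INO3 (counting implicit H from valence).
  C: 12 × 12.011 = 144.132
  H: 14 × 1.008 = 14.112
  I: 1 × 126.904 = 126.904
  N: 1 × 14.007 = 14.007
  O: 3 × 15.999 = 47.997
Sum: 12×12.011 + 14×1.008 + 1×126.904 + 1×14.007 + 3×15.999 = 347.152 → 347.15 g/mol.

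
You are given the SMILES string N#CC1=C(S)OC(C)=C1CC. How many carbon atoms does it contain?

Count every carbon token in the SMILES (each C, including those in ring-closure positions and inside branches).
Carbon count: 8.

8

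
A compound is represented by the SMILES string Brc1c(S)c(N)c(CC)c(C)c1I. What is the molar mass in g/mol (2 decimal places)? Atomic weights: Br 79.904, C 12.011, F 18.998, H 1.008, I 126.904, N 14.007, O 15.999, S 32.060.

372.06 g/mol

First, the molecular formula is C9H11BrINS (counting implicit H from valence).
  Br: 1 × 79.904 = 79.904
  C: 9 × 12.011 = 108.099
  H: 11 × 1.008 = 11.088
  I: 1 × 126.904 = 126.904
  N: 1 × 14.007 = 14.007
  S: 1 × 32.060 = 32.060
Sum: 1×79.904 + 9×12.011 + 11×1.008 + 1×126.904 + 1×14.007 + 1×32.060 = 372.062 → 372.06 g/mol.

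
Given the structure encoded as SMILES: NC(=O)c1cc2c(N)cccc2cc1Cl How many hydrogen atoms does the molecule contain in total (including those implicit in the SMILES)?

9

Walk through each heavy atom and fill implicit hydrogens from standard valence (C 4, N 3, O 2, S 2, halogen 1); for lowercase aromatic atoms, an aromatic c carries 1 H when it has two neighbours and 0 H with three, and aromatic n carries 0 H:
  atom 1: N, bond orders sum to 1 (valence 3) → 2 H
  atom 2: C, bond orders sum to 4 (valence 4) → 0 H
  atom 3: O, bond orders sum to 2 (valence 2) → 0 H
  atom 4: aromatic c, 3 neighbours → 0 H
  atom 5: aromatic c, 2 neighbours → 1 H
  atom 6: aromatic c, 3 neighbours → 0 H
  atom 7: aromatic c, 3 neighbours → 0 H
  atom 8: N, bond orders sum to 1 (valence 3) → 2 H
  atom 9: aromatic c, 2 neighbours → 1 H
  atom 10: aromatic c, 2 neighbours → 1 H
  atom 11: aromatic c, 2 neighbours → 1 H
  atom 12: aromatic c, 3 neighbours → 0 H
  atom 13: aromatic c, 2 neighbours → 1 H
  atom 14: aromatic c, 3 neighbours → 0 H
  atom 15: Cl (halogen, monovalent) → 0 H
Total hydrogens: 9.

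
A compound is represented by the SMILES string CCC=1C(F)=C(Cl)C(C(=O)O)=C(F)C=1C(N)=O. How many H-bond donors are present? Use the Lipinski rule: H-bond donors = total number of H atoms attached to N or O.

Donors: find every N or O and count the H atoms it carries.
  atom 10 (O): bond orders sum to 2 → 0 H
  atom 11 (O): bond orders sum to 1 → 1 H
  atom 16 (N): bond orders sum to 1 → 2 H
  atom 17 (O): bond orders sum to 2 → 0 H
Lipinski HBD = 3.

3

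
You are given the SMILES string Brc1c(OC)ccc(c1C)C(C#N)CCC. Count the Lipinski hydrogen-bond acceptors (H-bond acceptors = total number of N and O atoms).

2

N atoms: 1; O atoms: 1.
Lipinski HBA = 1 + 1 = 2.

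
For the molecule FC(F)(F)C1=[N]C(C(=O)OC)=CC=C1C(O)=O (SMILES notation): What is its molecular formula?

Walk through each heavy atom and fill implicit hydrogens from standard valence (C 4, N 3, O 2, S 2, halogen 1):
  atom 1: F (halogen, monovalent) → 0 H
  atom 2: C, bond orders sum to 4 (valence 4) → 0 H
  atom 3: F (halogen, monovalent) → 0 H
  atom 4: F (halogen, monovalent) → 0 H
  atom 5: C, bond orders sum to 4 (valence 4) → 0 H
  atom 6: N with explicit H count 0
  atom 7: C, bond orders sum to 4 (valence 4) → 0 H
  atom 8: C, bond orders sum to 4 (valence 4) → 0 H
  atom 9: O, bond orders sum to 2 (valence 2) → 0 H
  atom 10: O, bond orders sum to 2 (valence 2) → 0 H
  atom 11: C, bond orders sum to 1 (valence 4) → 3 H
  atom 12: C, bond orders sum to 3 (valence 4) → 1 H
  atom 13: C, bond orders sum to 3 (valence 4) → 1 H
  atom 14: C, bond orders sum to 4 (valence 4) → 0 H
  atom 15: C, bond orders sum to 4 (valence 4) → 0 H
  atom 16: O, bond orders sum to 1 (valence 2) → 1 H
  atom 17: O, bond orders sum to 2 (valence 2) → 0 H
Totals → C:9, H:6, F:3, N:1, O:4.

C9H6F3NO4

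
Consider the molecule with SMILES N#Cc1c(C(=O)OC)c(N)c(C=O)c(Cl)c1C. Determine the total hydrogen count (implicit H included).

9

Walk through each heavy atom and fill implicit hydrogens from standard valence (C 4, N 3, O 2, S 2, halogen 1); for lowercase aromatic atoms, an aromatic c carries 1 H when it has two neighbours and 0 H with three, and aromatic n carries 0 H:
  atom 1: N, bond orders sum to 3 (valence 3) → 0 H
  atom 2: C, bond orders sum to 4 (valence 4) → 0 H
  atom 3: aromatic c, 3 neighbours → 0 H
  atom 4: aromatic c, 3 neighbours → 0 H
  atom 5: C, bond orders sum to 4 (valence 4) → 0 H
  atom 6: O, bond orders sum to 2 (valence 2) → 0 H
  atom 7: O, bond orders sum to 2 (valence 2) → 0 H
  atom 8: C, bond orders sum to 1 (valence 4) → 3 H
  atom 9: aromatic c, 3 neighbours → 0 H
  atom 10: N, bond orders sum to 1 (valence 3) → 2 H
  atom 11: aromatic c, 3 neighbours → 0 H
  atom 12: C, bond orders sum to 3 (valence 4) → 1 H
  atom 13: O, bond orders sum to 2 (valence 2) → 0 H
  atom 14: aromatic c, 3 neighbours → 0 H
  atom 15: Cl (halogen, monovalent) → 0 H
  atom 16: aromatic c, 3 neighbours → 0 H
  atom 17: C, bond orders sum to 1 (valence 4) → 3 H
Total hydrogens: 9.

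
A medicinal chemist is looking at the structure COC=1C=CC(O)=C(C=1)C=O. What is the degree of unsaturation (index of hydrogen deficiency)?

5

Degree of unsaturation = (number of rings) + (number of π bonds).
Ring closures in the SMILES: 1.
π bonds: 4 double bonds (each 1 DoU) → 4 DoU from unsaturation.
Total DoU = 1 + 4 = 5.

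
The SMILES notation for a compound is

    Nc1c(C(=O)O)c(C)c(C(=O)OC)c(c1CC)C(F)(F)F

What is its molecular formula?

C13H14F3NO4

Walk through each heavy atom and fill implicit hydrogens from standard valence (C 4, N 3, O 2, S 2, halogen 1); for lowercase aromatic atoms, an aromatic c carries 1 H when it has two neighbours and 0 H with three, and aromatic n carries 0 H:
  atom 1: N, bond orders sum to 1 (valence 3) → 2 H
  atom 2: aromatic c, 3 neighbours → 0 H
  atom 3: aromatic c, 3 neighbours → 0 H
  atom 4: C, bond orders sum to 4 (valence 4) → 0 H
  atom 5: O, bond orders sum to 2 (valence 2) → 0 H
  atom 6: O, bond orders sum to 1 (valence 2) → 1 H
  atom 7: aromatic c, 3 neighbours → 0 H
  atom 8: C, bond orders sum to 1 (valence 4) → 3 H
  atom 9: aromatic c, 3 neighbours → 0 H
  atom 10: C, bond orders sum to 4 (valence 4) → 0 H
  atom 11: O, bond orders sum to 2 (valence 2) → 0 H
  atom 12: O, bond orders sum to 2 (valence 2) → 0 H
  atom 13: C, bond orders sum to 1 (valence 4) → 3 H
  atom 14: aromatic c, 3 neighbours → 0 H
  atom 15: aromatic c, 3 neighbours → 0 H
  atom 16: C, bond orders sum to 2 (valence 4) → 2 H
  atom 17: C, bond orders sum to 1 (valence 4) → 3 H
  atom 18: C, bond orders sum to 4 (valence 4) → 0 H
  atom 19: F (halogen, monovalent) → 0 H
  atom 20: F (halogen, monovalent) → 0 H
  atom 21: F (halogen, monovalent) → 0 H
Totals → C:13, H:14, F:3, N:1, O:4.
In Hill order: C13H14F3NO4.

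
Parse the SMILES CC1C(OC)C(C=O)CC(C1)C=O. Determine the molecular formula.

Walk through each heavy atom and fill implicit hydrogens from standard valence (C 4, N 3, O 2, S 2, halogen 1):
  atom 1: C, bond orders sum to 1 (valence 4) → 3 H
  atom 2: C, bond orders sum to 3 (valence 4) → 1 H
  atom 3: C, bond orders sum to 3 (valence 4) → 1 H
  atom 4: O, bond orders sum to 2 (valence 2) → 0 H
  atom 5: C, bond orders sum to 1 (valence 4) → 3 H
  atom 6: C, bond orders sum to 3 (valence 4) → 1 H
  atom 7: C, bond orders sum to 3 (valence 4) → 1 H
  atom 8: O, bond orders sum to 2 (valence 2) → 0 H
  atom 9: C, bond orders sum to 2 (valence 4) → 2 H
  atom 10: C, bond orders sum to 3 (valence 4) → 1 H
  atom 11: C, bond orders sum to 2 (valence 4) → 2 H
  atom 12: C, bond orders sum to 3 (valence 4) → 1 H
  atom 13: O, bond orders sum to 2 (valence 2) → 0 H
Totals → C:10, H:16, O:3.

C10H16O3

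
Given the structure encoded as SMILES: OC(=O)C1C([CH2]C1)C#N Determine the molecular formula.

Walk through each heavy atom and fill implicit hydrogens from standard valence (C 4, N 3, O 2, S 2, halogen 1):
  atom 1: O, bond orders sum to 1 (valence 2) → 1 H
  atom 2: C, bond orders sum to 4 (valence 4) → 0 H
  atom 3: O, bond orders sum to 2 (valence 2) → 0 H
  atom 4: C, bond orders sum to 3 (valence 4) → 1 H
  atom 5: C, bond orders sum to 3 (valence 4) → 1 H
  atom 6: C with explicit H count 2
  atom 7: C, bond orders sum to 2 (valence 4) → 2 H
  atom 8: C, bond orders sum to 4 (valence 4) → 0 H
  atom 9: N, bond orders sum to 3 (valence 3) → 0 H
Totals → C:6, H:7, N:1, O:2.
In Hill order: C6H7NO2.

C6H7NO2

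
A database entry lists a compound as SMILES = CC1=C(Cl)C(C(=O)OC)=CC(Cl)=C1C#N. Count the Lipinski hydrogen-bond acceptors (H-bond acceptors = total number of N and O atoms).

N atoms: 1; O atoms: 2.
Lipinski HBA = 1 + 2 = 3.

3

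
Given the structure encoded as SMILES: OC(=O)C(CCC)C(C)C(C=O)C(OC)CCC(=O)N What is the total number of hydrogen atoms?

Walk through each heavy atom and fill implicit hydrogens from standard valence (C 4, N 3, O 2, S 2, halogen 1):
  atom 1: O, bond orders sum to 1 (valence 2) → 1 H
  atom 2: C, bond orders sum to 4 (valence 4) → 0 H
  atom 3: O, bond orders sum to 2 (valence 2) → 0 H
  atom 4: C, bond orders sum to 3 (valence 4) → 1 H
  atom 5: C, bond orders sum to 2 (valence 4) → 2 H
  atom 6: C, bond orders sum to 2 (valence 4) → 2 H
  atom 7: C, bond orders sum to 1 (valence 4) → 3 H
  atom 8: C, bond orders sum to 3 (valence 4) → 1 H
  atom 9: C, bond orders sum to 1 (valence 4) → 3 H
  atom 10: C, bond orders sum to 3 (valence 4) → 1 H
  atom 11: C, bond orders sum to 3 (valence 4) → 1 H
  atom 12: O, bond orders sum to 2 (valence 2) → 0 H
  atom 13: C, bond orders sum to 3 (valence 4) → 1 H
  atom 14: O, bond orders sum to 2 (valence 2) → 0 H
  atom 15: C, bond orders sum to 1 (valence 4) → 3 H
  atom 16: C, bond orders sum to 2 (valence 4) → 2 H
  atom 17: C, bond orders sum to 2 (valence 4) → 2 H
  atom 18: C, bond orders sum to 4 (valence 4) → 0 H
  atom 19: O, bond orders sum to 2 (valence 2) → 0 H
  atom 20: N, bond orders sum to 1 (valence 3) → 2 H
Total hydrogens: 25.

25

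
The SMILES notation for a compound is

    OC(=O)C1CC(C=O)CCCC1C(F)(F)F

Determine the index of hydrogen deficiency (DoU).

Molecular formula: C10H13F3O3.
DoU = (2C + 2 + N − H − X) / 2, where X is the halogen count and O/S are ignored.
    = (2·10 + 2 + 0 − 13 − 3) / 2 = 6 / 2 = 3.

3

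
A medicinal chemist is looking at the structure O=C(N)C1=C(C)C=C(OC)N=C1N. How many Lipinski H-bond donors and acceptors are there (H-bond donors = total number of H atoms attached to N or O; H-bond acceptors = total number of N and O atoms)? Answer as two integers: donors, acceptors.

Donors: find every N or O and count the H atoms it carries.
  atom 1 (O): bond orders sum to 2 → 0 H
  atom 3 (N): bond orders sum to 1 → 2 H
  atom 9 (O): bond orders sum to 2 → 0 H
  atom 11 (N): bond orders sum to 3 → 0 H
  atom 13 (N): bond orders sum to 1 → 2 H
Lipinski HBD = 4.
Acceptors: N atoms = 3, O atoms = 2 → HBA = 5.

4, 5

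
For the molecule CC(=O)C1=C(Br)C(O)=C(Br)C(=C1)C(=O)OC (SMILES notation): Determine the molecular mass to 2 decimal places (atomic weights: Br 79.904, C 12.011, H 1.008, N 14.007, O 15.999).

First, the molecular formula is C10H8Br2O4 (counting implicit H from valence).
  Br: 2 × 79.904 = 159.808
  C: 10 × 12.011 = 120.110
  H: 8 × 1.008 = 8.064
  O: 4 × 15.999 = 63.996
Sum: 2×79.904 + 10×12.011 + 8×1.008 + 4×15.999 = 351.978 → 351.98 g/mol.

351.98 g/mol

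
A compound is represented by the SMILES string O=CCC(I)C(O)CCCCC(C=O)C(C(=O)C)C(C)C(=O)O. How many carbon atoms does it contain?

Count every carbon token in the SMILES (each C, including those in ring-closure positions and inside branches).
Carbon count: 16.

16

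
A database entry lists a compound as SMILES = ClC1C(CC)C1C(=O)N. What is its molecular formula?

Walk through each heavy atom and fill implicit hydrogens from standard valence (C 4, N 3, O 2, S 2, halogen 1):
  atom 1: Cl (halogen, monovalent) → 0 H
  atom 2: C, bond orders sum to 3 (valence 4) → 1 H
  atom 3: C, bond orders sum to 3 (valence 4) → 1 H
  atom 4: C, bond orders sum to 2 (valence 4) → 2 H
  atom 5: C, bond orders sum to 1 (valence 4) → 3 H
  atom 6: C, bond orders sum to 3 (valence 4) → 1 H
  atom 7: C, bond orders sum to 4 (valence 4) → 0 H
  atom 8: O, bond orders sum to 2 (valence 2) → 0 H
  atom 9: N, bond orders sum to 1 (valence 3) → 2 H
Totals → C:6, H:10, Cl:1, N:1, O:1.

C6H10ClNO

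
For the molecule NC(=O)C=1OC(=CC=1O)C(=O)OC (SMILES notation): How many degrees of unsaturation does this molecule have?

5

Degree of unsaturation = (number of rings) + (number of π bonds).
Ring closures in the SMILES: 1.
π bonds: 4 double bonds (each 1 DoU) → 4 DoU from unsaturation.
Total DoU = 1 + 4 = 5.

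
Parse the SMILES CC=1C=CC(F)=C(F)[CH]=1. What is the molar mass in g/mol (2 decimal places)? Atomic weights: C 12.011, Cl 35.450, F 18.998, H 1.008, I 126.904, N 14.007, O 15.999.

128.12 g/mol

First, the molecular formula is C7H6F2 (counting implicit H from valence).
  C: 7 × 12.011 = 84.077
  F: 2 × 18.998 = 37.996
  H: 6 × 1.008 = 6.048
Sum: 7×12.011 + 2×18.998 + 6×1.008 = 128.121 → 128.12 g/mol.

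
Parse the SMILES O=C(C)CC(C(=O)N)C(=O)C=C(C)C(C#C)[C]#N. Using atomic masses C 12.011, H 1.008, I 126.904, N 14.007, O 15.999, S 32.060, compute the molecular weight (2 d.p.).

First, the molecular formula is C13H14N2O3 (counting implicit H from valence).
  C: 13 × 12.011 = 156.143
  H: 14 × 1.008 = 14.112
  N: 2 × 14.007 = 28.014
  O: 3 × 15.999 = 47.997
Sum: 13×12.011 + 14×1.008 + 2×14.007 + 3×15.999 = 246.266 → 246.27 g/mol.

246.27 g/mol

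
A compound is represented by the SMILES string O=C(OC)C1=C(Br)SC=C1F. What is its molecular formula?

C6H4BrFO2S

Walk through each heavy atom and fill implicit hydrogens from standard valence (C 4, N 3, O 2, S 2, halogen 1):
  atom 1: O, bond orders sum to 2 (valence 2) → 0 H
  atom 2: C, bond orders sum to 4 (valence 4) → 0 H
  atom 3: O, bond orders sum to 2 (valence 2) → 0 H
  atom 4: C, bond orders sum to 1 (valence 4) → 3 H
  atom 5: C, bond orders sum to 4 (valence 4) → 0 H
  atom 6: C, bond orders sum to 4 (valence 4) → 0 H
  atom 7: Br (halogen, monovalent) → 0 H
  atom 8: S, bond orders sum to 2 (valence 2) → 0 H
  atom 9: C, bond orders sum to 3 (valence 4) → 1 H
  atom 10: C, bond orders sum to 4 (valence 4) → 0 H
  atom 11: F (halogen, monovalent) → 0 H
Totals → C:6, H:4, Br:1, F:1, O:2, S:1.
In Hill order: C6H4BrFO2S.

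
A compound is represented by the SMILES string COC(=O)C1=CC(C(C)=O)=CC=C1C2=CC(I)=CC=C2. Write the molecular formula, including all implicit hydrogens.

C16H13IO3

Walk through each heavy atom and fill implicit hydrogens from standard valence (C 4, N 3, O 2, S 2, halogen 1):
  atom 1: C, bond orders sum to 1 (valence 4) → 3 H
  atom 2: O, bond orders sum to 2 (valence 2) → 0 H
  atom 3: C, bond orders sum to 4 (valence 4) → 0 H
  atom 4: O, bond orders sum to 2 (valence 2) → 0 H
  atom 5: C, bond orders sum to 4 (valence 4) → 0 H
  atom 6: C, bond orders sum to 3 (valence 4) → 1 H
  atom 7: C, bond orders sum to 4 (valence 4) → 0 H
  atom 8: C, bond orders sum to 4 (valence 4) → 0 H
  atom 9: C, bond orders sum to 1 (valence 4) → 3 H
  atom 10: O, bond orders sum to 2 (valence 2) → 0 H
  atom 11: C, bond orders sum to 3 (valence 4) → 1 H
  atom 12: C, bond orders sum to 3 (valence 4) → 1 H
  atom 13: C, bond orders sum to 4 (valence 4) → 0 H
  atom 14: C, bond orders sum to 4 (valence 4) → 0 H
  atom 15: C, bond orders sum to 3 (valence 4) → 1 H
  atom 16: C, bond orders sum to 4 (valence 4) → 0 H
  atom 17: I (halogen, monovalent) → 0 H
  atom 18: C, bond orders sum to 3 (valence 4) → 1 H
  atom 19: C, bond orders sum to 3 (valence 4) → 1 H
  atom 20: C, bond orders sum to 3 (valence 4) → 1 H
Totals → C:16, H:13, I:1, O:3.
In Hill order: C16H13IO3.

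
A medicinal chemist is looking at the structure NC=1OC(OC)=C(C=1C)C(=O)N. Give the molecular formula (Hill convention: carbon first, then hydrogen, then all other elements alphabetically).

Walk through each heavy atom and fill implicit hydrogens from standard valence (C 4, N 3, O 2, S 2, halogen 1):
  atom 1: N, bond orders sum to 1 (valence 3) → 2 H
  atom 2: C, bond orders sum to 4 (valence 4) → 0 H
  atom 3: O, bond orders sum to 2 (valence 2) → 0 H
  atom 4: C, bond orders sum to 4 (valence 4) → 0 H
  atom 5: O, bond orders sum to 2 (valence 2) → 0 H
  atom 6: C, bond orders sum to 1 (valence 4) → 3 H
  atom 7: C, bond orders sum to 4 (valence 4) → 0 H
  atom 8: C, bond orders sum to 4 (valence 4) → 0 H
  atom 9: C, bond orders sum to 1 (valence 4) → 3 H
  atom 10: C, bond orders sum to 4 (valence 4) → 0 H
  atom 11: O, bond orders sum to 2 (valence 2) → 0 H
  atom 12: N, bond orders sum to 1 (valence 3) → 2 H
Totals → C:7, H:10, N:2, O:3.

C7H10N2O3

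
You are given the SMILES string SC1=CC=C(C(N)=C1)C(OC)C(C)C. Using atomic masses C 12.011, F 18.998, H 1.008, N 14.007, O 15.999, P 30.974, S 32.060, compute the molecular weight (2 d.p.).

211.32 g/mol

First, the molecular formula is C11H17NOS (counting implicit H from valence).
  C: 11 × 12.011 = 132.121
  H: 17 × 1.008 = 17.136
  N: 1 × 14.007 = 14.007
  O: 1 × 15.999 = 15.999
  S: 1 × 32.060 = 32.060
Sum: 11×12.011 + 17×1.008 + 1×14.007 + 1×15.999 + 1×32.060 = 211.323 → 211.32 g/mol.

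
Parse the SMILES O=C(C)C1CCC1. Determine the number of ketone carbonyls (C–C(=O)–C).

1

The ketone motif appears at heavy-atom position 2 in the SMILES.
Ketone count: 1.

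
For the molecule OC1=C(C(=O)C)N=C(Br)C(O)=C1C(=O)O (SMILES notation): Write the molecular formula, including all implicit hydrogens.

C8H6BrNO5

Walk through each heavy atom and fill implicit hydrogens from standard valence (C 4, N 3, O 2, S 2, halogen 1):
  atom 1: O, bond orders sum to 1 (valence 2) → 1 H
  atom 2: C, bond orders sum to 4 (valence 4) → 0 H
  atom 3: C, bond orders sum to 4 (valence 4) → 0 H
  atom 4: C, bond orders sum to 4 (valence 4) → 0 H
  atom 5: O, bond orders sum to 2 (valence 2) → 0 H
  atom 6: C, bond orders sum to 1 (valence 4) → 3 H
  atom 7: N, bond orders sum to 3 (valence 3) → 0 H
  atom 8: C, bond orders sum to 4 (valence 4) → 0 H
  atom 9: Br (halogen, monovalent) → 0 H
  atom 10: C, bond orders sum to 4 (valence 4) → 0 H
  atom 11: O, bond orders sum to 1 (valence 2) → 1 H
  atom 12: C, bond orders sum to 4 (valence 4) → 0 H
  atom 13: C, bond orders sum to 4 (valence 4) → 0 H
  atom 14: O, bond orders sum to 2 (valence 2) → 0 H
  atom 15: O, bond orders sum to 1 (valence 2) → 1 H
Totals → C:8, H:6, Br:1, N:1, O:5.
In Hill order: C8H6BrNO5.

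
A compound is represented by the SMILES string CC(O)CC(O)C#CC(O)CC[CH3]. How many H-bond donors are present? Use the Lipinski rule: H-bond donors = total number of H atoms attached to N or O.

3

Donors: find every N or O and count the H atoms it carries.
  atom 3 (O): bond orders sum to 1 → 1 H
  atom 6 (O): bond orders sum to 1 → 1 H
  atom 10 (O): bond orders sum to 1 → 1 H
Lipinski HBD = 3.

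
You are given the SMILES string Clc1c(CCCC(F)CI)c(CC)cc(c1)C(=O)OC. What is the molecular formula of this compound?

C15H19ClFIO2

Walk through each heavy atom and fill implicit hydrogens from standard valence (C 4, N 3, O 2, S 2, halogen 1); for lowercase aromatic atoms, an aromatic c carries 1 H when it has two neighbours and 0 H with three, and aromatic n carries 0 H:
  atom 1: Cl (halogen, monovalent) → 0 H
  atom 2: aromatic c, 3 neighbours → 0 H
  atom 3: aromatic c, 3 neighbours → 0 H
  atom 4: C, bond orders sum to 2 (valence 4) → 2 H
  atom 5: C, bond orders sum to 2 (valence 4) → 2 H
  atom 6: C, bond orders sum to 2 (valence 4) → 2 H
  atom 7: C, bond orders sum to 3 (valence 4) → 1 H
  atom 8: F (halogen, monovalent) → 0 H
  atom 9: C, bond orders sum to 2 (valence 4) → 2 H
  atom 10: I (halogen, monovalent) → 0 H
  atom 11: aromatic c, 3 neighbours → 0 H
  atom 12: C, bond orders sum to 2 (valence 4) → 2 H
  atom 13: C, bond orders sum to 1 (valence 4) → 3 H
  atom 14: aromatic c, 2 neighbours → 1 H
  atom 15: aromatic c, 3 neighbours → 0 H
  atom 16: aromatic c, 2 neighbours → 1 H
  atom 17: C, bond orders sum to 4 (valence 4) → 0 H
  atom 18: O, bond orders sum to 2 (valence 2) → 0 H
  atom 19: O, bond orders sum to 2 (valence 2) → 0 H
  atom 20: C, bond orders sum to 1 (valence 4) → 3 H
Totals → C:15, H:19, Cl:1, F:1, I:1, O:2.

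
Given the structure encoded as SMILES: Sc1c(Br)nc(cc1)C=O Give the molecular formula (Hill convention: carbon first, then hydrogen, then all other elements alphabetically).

Walk through each heavy atom and fill implicit hydrogens from standard valence (C 4, N 3, O 2, S 2, halogen 1); for lowercase aromatic atoms, an aromatic c carries 1 H when it has two neighbours and 0 H with three, and aromatic n carries 0 H:
  atom 1: S, bond orders sum to 1 (valence 2) → 1 H
  atom 2: aromatic c, 3 neighbours → 0 H
  atom 3: aromatic c, 3 neighbours → 0 H
  atom 4: Br (halogen, monovalent) → 0 H
  atom 5: aromatic n, 2 neighbours → 0 H
  atom 6: aromatic c, 3 neighbours → 0 H
  atom 7: aromatic c, 2 neighbours → 1 H
  atom 8: aromatic c, 2 neighbours → 1 H
  atom 9: C, bond orders sum to 3 (valence 4) → 1 H
  atom 10: O, bond orders sum to 2 (valence 2) → 0 H
Totals → C:6, H:4, Br:1, N:1, O:1, S:1.

C6H4BrNOS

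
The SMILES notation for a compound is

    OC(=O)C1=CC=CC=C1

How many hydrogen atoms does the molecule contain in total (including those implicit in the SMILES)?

6

Walk through each heavy atom and fill implicit hydrogens from standard valence (C 4, N 3, O 2, S 2, halogen 1):
  atom 1: O, bond orders sum to 1 (valence 2) → 1 H
  atom 2: C, bond orders sum to 4 (valence 4) → 0 H
  atom 3: O, bond orders sum to 2 (valence 2) → 0 H
  atom 4: C, bond orders sum to 4 (valence 4) → 0 H
  atom 5: C, bond orders sum to 3 (valence 4) → 1 H
  atom 6: C, bond orders sum to 3 (valence 4) → 1 H
  atom 7: C, bond orders sum to 3 (valence 4) → 1 H
  atom 8: C, bond orders sum to 3 (valence 4) → 1 H
  atom 9: C, bond orders sum to 3 (valence 4) → 1 H
Total hydrogens: 6.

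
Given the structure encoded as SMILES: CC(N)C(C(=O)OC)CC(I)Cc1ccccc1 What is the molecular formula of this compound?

C14H20INO2

Walk through each heavy atom and fill implicit hydrogens from standard valence (C 4, N 3, O 2, S 2, halogen 1); for lowercase aromatic atoms, an aromatic c carries 1 H when it has two neighbours and 0 H with three, and aromatic n carries 0 H:
  atom 1: C, bond orders sum to 1 (valence 4) → 3 H
  atom 2: C, bond orders sum to 3 (valence 4) → 1 H
  atom 3: N, bond orders sum to 1 (valence 3) → 2 H
  atom 4: C, bond orders sum to 3 (valence 4) → 1 H
  atom 5: C, bond orders sum to 4 (valence 4) → 0 H
  atom 6: O, bond orders sum to 2 (valence 2) → 0 H
  atom 7: O, bond orders sum to 2 (valence 2) → 0 H
  atom 8: C, bond orders sum to 1 (valence 4) → 3 H
  atom 9: C, bond orders sum to 2 (valence 4) → 2 H
  atom 10: C, bond orders sum to 3 (valence 4) → 1 H
  atom 11: I (halogen, monovalent) → 0 H
  atom 12: C, bond orders sum to 2 (valence 4) → 2 H
  atom 13: aromatic c, 3 neighbours → 0 H
  atom 14: aromatic c, 2 neighbours → 1 H
  atom 15: aromatic c, 2 neighbours → 1 H
  atom 16: aromatic c, 2 neighbours → 1 H
  atom 17: aromatic c, 2 neighbours → 1 H
  atom 18: aromatic c, 2 neighbours → 1 H
Totals → C:14, H:20, I:1, N:1, O:2.
In Hill order: C14H20INO2.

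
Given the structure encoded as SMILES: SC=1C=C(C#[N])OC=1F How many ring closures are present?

1

In SMILES, each pair of matching ring-closure digits denotes one ring-closing bond; the number of such bonds equals the number of independent rings.
Ring-closure bonds here: 1.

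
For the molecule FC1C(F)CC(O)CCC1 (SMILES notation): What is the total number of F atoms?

2

Scan the SMILES for F atoms (remember two-letter symbols like Cl and Br are single atoms).
Fluorine count: 2.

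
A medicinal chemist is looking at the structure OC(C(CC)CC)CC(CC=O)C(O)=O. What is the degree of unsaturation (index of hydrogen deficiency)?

Degree of unsaturation = (number of rings) + (number of π bonds).
Ring closures in the SMILES: 0.
π bonds: 2 double bonds (each 1 DoU) → 2 DoU from unsaturation.
Total DoU = 0 + 2 = 2.

2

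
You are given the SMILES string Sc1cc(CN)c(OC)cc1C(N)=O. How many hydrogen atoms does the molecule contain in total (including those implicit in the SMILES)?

12

Walk through each heavy atom and fill implicit hydrogens from standard valence (C 4, N 3, O 2, S 2, halogen 1); for lowercase aromatic atoms, an aromatic c carries 1 H when it has two neighbours and 0 H with three, and aromatic n carries 0 H:
  atom 1: S, bond orders sum to 1 (valence 2) → 1 H
  atom 2: aromatic c, 3 neighbours → 0 H
  atom 3: aromatic c, 2 neighbours → 1 H
  atom 4: aromatic c, 3 neighbours → 0 H
  atom 5: C, bond orders sum to 2 (valence 4) → 2 H
  atom 6: N, bond orders sum to 1 (valence 3) → 2 H
  atom 7: aromatic c, 3 neighbours → 0 H
  atom 8: O, bond orders sum to 2 (valence 2) → 0 H
  atom 9: C, bond orders sum to 1 (valence 4) → 3 H
  atom 10: aromatic c, 2 neighbours → 1 H
  atom 11: aromatic c, 3 neighbours → 0 H
  atom 12: C, bond orders sum to 4 (valence 4) → 0 H
  atom 13: N, bond orders sum to 1 (valence 3) → 2 H
  atom 14: O, bond orders sum to 2 (valence 2) → 0 H
Total hydrogens: 12.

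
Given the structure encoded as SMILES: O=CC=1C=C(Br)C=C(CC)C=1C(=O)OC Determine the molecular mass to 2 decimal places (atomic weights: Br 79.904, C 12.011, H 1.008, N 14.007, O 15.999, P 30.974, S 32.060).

First, the molecular formula is C11H11BrO3 (counting implicit H from valence).
  Br: 1 × 79.904 = 79.904
  C: 11 × 12.011 = 132.121
  H: 11 × 1.008 = 11.088
  O: 3 × 15.999 = 47.997
Sum: 1×79.904 + 11×12.011 + 11×1.008 + 3×15.999 = 271.110 → 271.11 g/mol.

271.11 g/mol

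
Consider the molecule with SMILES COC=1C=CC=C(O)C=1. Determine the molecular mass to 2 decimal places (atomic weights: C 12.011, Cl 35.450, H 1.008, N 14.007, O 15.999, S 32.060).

124.14 g/mol

First, the molecular formula is C7H8O2 (counting implicit H from valence).
  C: 7 × 12.011 = 84.077
  H: 8 × 1.008 = 8.064
  O: 2 × 15.999 = 31.998
Sum: 7×12.011 + 8×1.008 + 2×15.999 = 124.139 → 124.14 g/mol.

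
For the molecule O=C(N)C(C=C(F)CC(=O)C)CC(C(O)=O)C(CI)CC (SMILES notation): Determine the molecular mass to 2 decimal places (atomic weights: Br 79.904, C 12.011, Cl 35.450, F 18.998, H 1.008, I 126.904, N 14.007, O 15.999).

First, the molecular formula is C14H21FINO4 (counting implicit H from valence).
  C: 14 × 12.011 = 168.154
  F: 1 × 18.998 = 18.998
  H: 21 × 1.008 = 21.168
  I: 1 × 126.904 = 126.904
  N: 1 × 14.007 = 14.007
  O: 4 × 15.999 = 63.996
Sum: 14×12.011 + 1×18.998 + 21×1.008 + 1×126.904 + 1×14.007 + 4×15.999 = 413.227 → 413.23 g/mol.

413.23 g/mol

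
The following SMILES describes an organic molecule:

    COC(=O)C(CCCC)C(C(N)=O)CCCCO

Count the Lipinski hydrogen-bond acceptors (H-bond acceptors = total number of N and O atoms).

5

N atoms: 1; O atoms: 4.
Lipinski HBA = 1 + 4 = 5.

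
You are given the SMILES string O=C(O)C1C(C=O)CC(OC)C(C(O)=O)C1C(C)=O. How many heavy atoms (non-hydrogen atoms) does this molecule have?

19

Every atom symbol written in the SMILES (organic subset) is one heavy atom; implicit H are not written.
Heavy atoms by element → C:12, O:7.
Total: 19.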